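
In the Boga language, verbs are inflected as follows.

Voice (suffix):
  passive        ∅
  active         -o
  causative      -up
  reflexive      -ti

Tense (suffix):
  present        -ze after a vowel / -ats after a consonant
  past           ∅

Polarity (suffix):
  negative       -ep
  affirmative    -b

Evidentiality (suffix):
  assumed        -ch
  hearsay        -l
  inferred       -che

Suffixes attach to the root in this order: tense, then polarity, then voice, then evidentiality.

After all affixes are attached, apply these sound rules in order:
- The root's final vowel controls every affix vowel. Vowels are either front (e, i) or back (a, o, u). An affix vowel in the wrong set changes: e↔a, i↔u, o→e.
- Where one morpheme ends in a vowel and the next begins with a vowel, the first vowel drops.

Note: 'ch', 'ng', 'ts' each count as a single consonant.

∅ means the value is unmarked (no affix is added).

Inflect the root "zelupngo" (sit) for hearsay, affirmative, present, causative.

Attach tense present -ze (after vowel 'o') → zelupngoze.
Attach polarity affirmative -b → zelupngozeb.
Attach voice causative -up → zelupngozebup.
Attach evidentiality hearsay -l → zelupngozebupl.
Apply vowel harmony: zelupngozebupl → zelupngozabupl.
Vowel deletion: no change.

zelupngozabupl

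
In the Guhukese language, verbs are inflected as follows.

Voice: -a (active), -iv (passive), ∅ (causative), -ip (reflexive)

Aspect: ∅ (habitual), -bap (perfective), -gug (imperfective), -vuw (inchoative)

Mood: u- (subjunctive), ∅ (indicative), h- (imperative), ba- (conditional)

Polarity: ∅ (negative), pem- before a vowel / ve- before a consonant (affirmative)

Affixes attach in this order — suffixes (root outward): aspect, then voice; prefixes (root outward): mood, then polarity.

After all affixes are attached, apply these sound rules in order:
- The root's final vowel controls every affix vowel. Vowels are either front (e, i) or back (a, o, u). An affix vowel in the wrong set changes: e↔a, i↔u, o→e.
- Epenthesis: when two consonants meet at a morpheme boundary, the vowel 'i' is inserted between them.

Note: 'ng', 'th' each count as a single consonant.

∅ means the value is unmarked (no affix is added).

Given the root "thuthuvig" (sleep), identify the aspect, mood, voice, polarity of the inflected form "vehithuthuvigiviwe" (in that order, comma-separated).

inchoative, imperative, active, affirmative

Segment: ve-h-thuthuvig-vuw-a.
aspect: -vuw → inchoative.
mood: h- → imperative.
voice: -a → active.
polarity: pem/ve- → affirmative.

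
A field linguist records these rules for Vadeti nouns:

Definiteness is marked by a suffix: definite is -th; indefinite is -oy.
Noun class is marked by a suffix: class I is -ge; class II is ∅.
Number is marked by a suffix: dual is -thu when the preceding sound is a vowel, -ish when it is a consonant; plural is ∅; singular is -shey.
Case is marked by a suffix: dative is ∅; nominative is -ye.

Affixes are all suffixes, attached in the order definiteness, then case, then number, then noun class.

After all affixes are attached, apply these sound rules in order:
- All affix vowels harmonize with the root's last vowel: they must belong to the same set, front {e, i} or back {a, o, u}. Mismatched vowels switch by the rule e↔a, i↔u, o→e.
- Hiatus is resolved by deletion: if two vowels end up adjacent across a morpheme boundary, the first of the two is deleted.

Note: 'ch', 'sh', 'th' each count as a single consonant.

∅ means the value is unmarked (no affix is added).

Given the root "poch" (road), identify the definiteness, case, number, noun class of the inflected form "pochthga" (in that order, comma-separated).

Segment: poch-th-ge.
definiteness: -th → definite.
case: ∅ → dative.
number: ∅ → plural.
noun class: -ge → class I.

definite, dative, plural, class I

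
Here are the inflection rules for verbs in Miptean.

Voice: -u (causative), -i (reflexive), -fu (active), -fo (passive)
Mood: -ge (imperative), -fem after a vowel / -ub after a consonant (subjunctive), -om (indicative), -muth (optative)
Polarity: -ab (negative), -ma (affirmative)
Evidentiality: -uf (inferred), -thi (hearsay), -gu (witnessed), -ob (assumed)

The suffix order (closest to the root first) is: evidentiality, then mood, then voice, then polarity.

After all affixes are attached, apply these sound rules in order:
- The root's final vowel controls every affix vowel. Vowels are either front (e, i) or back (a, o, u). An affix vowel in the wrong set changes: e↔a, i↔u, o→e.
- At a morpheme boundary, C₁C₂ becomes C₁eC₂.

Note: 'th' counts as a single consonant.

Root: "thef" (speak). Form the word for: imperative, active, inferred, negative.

Attach evidentiality inferred -uf → thefuf.
Attach mood imperative -ge → thefufge.
Attach voice active -fu → thefufgefu.
Attach polarity negative -ab → thefufgefuab.
Apply vowel harmony: thefufgefuab → thefifgefieb.
Apply epenthesis: thefifgefieb → thefifegefieb.

thefifegefieb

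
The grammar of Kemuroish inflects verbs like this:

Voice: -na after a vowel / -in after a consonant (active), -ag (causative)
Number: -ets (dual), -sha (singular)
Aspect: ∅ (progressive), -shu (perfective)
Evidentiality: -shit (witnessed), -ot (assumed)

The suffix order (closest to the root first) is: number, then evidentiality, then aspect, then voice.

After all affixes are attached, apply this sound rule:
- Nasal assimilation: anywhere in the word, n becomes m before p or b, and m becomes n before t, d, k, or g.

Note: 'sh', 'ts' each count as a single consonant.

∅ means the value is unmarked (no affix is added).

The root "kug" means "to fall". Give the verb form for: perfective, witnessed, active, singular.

kugshashitshuna

Attach number singular -sha → kugsha.
Attach evidentiality witnessed -shit → kugshashit.
Attach aspect perfective -shu → kugshashitshu.
Attach voice active -na (after vowel 'u') → kugshashitshuna.
Nasal assimilation: no change.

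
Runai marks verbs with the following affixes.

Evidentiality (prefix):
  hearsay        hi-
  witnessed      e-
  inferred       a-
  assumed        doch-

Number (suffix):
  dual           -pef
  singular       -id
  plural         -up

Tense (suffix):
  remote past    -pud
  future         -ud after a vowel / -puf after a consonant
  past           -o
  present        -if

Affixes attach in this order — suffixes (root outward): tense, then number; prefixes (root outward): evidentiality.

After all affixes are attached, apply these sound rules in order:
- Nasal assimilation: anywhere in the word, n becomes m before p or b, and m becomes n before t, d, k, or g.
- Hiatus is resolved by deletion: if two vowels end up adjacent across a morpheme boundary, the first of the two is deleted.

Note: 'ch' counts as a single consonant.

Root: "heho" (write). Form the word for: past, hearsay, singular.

hihehid

Attach tense past -o → hehoo.
Attach number singular -id → hehooid.
Attach evidentiality hearsay hi- → hihehooid.
Nasal assimilation: no change.
Apply vowel deletion: hihehooid → hihehid.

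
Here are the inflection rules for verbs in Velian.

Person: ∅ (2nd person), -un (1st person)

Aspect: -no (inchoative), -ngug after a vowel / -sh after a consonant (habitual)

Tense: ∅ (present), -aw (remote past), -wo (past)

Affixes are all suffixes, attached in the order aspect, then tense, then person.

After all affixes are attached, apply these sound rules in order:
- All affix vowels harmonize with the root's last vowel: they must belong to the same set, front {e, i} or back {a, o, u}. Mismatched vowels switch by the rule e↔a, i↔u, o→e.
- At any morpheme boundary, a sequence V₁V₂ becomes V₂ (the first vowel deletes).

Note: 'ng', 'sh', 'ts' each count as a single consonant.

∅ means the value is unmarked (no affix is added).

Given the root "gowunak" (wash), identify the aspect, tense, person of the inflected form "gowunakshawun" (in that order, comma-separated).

habitual, remote past, 1st person

Segment: gowunak-sh-aw-un.
aspect: -ngug/sh → habitual.
tense: -aw → remote past.
person: -un → 1st person.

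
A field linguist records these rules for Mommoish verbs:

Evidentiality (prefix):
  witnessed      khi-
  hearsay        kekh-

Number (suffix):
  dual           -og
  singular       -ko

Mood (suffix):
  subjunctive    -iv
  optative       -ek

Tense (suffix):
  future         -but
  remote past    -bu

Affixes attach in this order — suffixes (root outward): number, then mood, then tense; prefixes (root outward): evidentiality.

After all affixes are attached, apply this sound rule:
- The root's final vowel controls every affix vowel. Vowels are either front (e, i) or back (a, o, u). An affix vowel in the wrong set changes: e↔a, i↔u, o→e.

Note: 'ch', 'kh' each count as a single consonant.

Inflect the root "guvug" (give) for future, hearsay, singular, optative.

kakhguvugkoakbut

Attach number singular -ko → guvugko.
Attach mood optative -ek → guvugkoek.
Attach tense future -but → guvugkoekbut.
Attach evidentiality hearsay kekh- → kekhguvugkoekbut.
Apply vowel harmony: kekhguvugkoekbut → kakhguvugkoakbut.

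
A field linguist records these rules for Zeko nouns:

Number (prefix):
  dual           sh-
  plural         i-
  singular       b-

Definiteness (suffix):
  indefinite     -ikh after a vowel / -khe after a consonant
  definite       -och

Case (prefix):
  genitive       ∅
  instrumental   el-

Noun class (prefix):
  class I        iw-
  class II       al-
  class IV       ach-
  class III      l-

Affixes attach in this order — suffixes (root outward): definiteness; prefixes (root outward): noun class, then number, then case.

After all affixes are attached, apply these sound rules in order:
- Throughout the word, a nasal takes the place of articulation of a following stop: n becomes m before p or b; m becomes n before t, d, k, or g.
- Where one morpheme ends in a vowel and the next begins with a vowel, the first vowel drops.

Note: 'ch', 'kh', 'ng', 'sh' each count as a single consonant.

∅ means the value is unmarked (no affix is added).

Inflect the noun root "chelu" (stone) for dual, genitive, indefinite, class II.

shalchelikh

Attach noun class class II al- → alchelu.
Attach definiteness indefinite -ikh (after vowel 'u') → alcheluikh.
Attach number dual sh- → shalcheluikh.
case = genitive: zero marking, form stays shalcheluikh.
Nasal assimilation: no change.
Apply vowel deletion: shalcheluikh → shalchelikh.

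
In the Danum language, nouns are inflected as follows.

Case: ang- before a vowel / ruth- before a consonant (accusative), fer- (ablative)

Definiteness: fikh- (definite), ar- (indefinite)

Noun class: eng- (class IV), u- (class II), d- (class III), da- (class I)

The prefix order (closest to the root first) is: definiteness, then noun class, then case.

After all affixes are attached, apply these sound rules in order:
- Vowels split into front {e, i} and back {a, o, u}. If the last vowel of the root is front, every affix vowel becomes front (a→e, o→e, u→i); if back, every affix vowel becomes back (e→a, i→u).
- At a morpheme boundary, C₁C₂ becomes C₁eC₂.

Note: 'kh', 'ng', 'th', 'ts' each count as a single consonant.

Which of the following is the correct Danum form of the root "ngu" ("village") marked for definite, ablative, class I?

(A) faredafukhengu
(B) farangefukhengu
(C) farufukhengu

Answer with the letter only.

A

Attach definiteness definite fikh- → fikhngu.
Attach noun class class I da- → dafikhngu.
Attach case ablative fer- → ferdafikhngu.
Apply vowel harmony: ferdafikhngu → fardafukhngu.
Apply epenthesis: fardafukhngu → faredafukhengu.
So the correct form is faredafukhengu, option (A).
(B) farangefukhengu is wrong: it uses class IV instead of class I for noun class.
(C) farufukhengu is wrong: it uses class II instead of class I for noun class.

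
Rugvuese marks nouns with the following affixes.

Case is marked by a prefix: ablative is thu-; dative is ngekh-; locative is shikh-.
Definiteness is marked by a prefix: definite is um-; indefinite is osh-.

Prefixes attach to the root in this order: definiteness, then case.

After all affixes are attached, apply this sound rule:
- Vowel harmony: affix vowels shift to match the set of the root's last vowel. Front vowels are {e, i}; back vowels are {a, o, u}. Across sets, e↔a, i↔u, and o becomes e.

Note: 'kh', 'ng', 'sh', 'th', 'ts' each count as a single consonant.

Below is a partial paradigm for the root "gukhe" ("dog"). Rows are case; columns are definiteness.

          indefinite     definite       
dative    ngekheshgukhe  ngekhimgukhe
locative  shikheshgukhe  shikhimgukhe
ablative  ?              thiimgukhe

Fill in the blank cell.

Attach definiteness indefinite osh- → oshgukhe.
Attach case ablative thu- → thuoshgukhe.
Apply vowel harmony: thuoshgukhe → thieshgukhe.

thieshgukhe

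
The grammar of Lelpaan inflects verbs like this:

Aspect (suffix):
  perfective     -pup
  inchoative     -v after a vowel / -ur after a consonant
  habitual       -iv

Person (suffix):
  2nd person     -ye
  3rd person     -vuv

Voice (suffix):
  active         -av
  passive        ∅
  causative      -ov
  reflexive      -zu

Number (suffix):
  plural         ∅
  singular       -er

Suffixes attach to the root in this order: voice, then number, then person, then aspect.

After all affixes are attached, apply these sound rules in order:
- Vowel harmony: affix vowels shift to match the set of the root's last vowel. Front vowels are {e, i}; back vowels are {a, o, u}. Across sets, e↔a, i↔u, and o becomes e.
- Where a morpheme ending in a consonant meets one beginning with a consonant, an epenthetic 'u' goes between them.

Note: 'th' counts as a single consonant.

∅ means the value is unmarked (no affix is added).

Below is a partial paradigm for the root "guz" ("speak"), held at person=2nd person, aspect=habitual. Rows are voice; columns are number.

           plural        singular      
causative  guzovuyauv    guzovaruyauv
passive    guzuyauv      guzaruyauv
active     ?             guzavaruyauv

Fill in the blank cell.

Attach voice active -av → guzav.
number = plural: zero marking, form stays guzav.
Attach person 2nd person -ye → guzavye.
Attach aspect habitual -iv → guzavyeiv.
Apply vowel harmony: guzavyeiv → guzavyauv.
Apply epenthesis: guzavyauv → guzavuyauv.

guzavuyauv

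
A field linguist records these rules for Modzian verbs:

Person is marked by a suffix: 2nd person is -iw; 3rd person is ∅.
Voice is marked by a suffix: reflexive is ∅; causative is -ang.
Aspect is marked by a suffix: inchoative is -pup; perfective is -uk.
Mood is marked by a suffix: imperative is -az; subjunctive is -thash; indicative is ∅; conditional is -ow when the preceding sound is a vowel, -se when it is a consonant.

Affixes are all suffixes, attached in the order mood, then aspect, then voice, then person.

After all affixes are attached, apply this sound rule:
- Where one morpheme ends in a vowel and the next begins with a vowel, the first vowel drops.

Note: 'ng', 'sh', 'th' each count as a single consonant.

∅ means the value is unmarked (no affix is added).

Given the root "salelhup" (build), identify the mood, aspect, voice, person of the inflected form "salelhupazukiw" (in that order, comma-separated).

Segment: salelhup-az-uk-iw.
mood: -az → imperative.
aspect: -uk → perfective.
voice: ∅ → reflexive.
person: -iw → 2nd person.

imperative, perfective, reflexive, 2nd person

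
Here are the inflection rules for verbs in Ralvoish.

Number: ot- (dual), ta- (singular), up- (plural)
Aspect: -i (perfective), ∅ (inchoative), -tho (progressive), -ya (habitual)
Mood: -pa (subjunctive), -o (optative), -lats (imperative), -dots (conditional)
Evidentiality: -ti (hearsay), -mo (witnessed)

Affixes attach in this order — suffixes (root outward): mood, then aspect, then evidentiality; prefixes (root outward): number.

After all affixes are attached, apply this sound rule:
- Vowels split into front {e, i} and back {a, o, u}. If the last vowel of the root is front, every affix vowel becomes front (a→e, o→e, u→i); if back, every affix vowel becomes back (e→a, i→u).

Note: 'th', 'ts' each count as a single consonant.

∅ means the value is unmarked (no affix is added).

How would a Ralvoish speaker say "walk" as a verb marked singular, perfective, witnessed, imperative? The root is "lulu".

Attach number singular ta- → talulu.
Attach mood imperative -lats → talululats.
Attach aspect perfective -i → talululatsi.
Attach evidentiality witnessed -mo → talululatsimo.
Apply vowel harmony: talululatsimo → talululatsumo.

talululatsumo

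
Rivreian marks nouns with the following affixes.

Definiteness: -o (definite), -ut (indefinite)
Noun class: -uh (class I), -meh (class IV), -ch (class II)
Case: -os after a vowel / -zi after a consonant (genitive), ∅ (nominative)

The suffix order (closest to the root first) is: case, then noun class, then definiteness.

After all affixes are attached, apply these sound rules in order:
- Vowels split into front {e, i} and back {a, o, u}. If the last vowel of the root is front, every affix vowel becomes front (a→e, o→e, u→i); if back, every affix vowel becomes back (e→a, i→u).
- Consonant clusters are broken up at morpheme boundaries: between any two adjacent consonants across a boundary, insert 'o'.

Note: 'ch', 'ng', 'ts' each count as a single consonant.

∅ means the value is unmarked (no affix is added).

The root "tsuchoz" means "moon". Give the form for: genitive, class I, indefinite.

Attach case genitive -zi (after consonant 'z') → tsuchozzi.
Attach noun class class I -uh → tsuchozziuh.
Attach definiteness indefinite -ut → tsuchozziuhut.
Apply vowel harmony: tsuchozziuhut → tsuchozzuuhut.
Apply epenthesis: tsuchozzuuhut → tsuchozozuuhut.

tsuchozozuuhut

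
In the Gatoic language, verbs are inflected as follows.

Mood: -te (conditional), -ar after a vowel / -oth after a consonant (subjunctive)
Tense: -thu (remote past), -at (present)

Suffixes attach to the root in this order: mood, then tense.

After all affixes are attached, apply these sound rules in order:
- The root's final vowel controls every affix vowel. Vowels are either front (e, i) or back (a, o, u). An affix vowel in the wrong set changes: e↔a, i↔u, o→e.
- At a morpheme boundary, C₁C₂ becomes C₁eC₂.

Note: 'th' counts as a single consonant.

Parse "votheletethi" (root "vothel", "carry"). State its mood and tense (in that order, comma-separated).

conditional, remote past

Segment: vothel-te-thu.
mood: -te → conditional.
tense: -thu → remote past.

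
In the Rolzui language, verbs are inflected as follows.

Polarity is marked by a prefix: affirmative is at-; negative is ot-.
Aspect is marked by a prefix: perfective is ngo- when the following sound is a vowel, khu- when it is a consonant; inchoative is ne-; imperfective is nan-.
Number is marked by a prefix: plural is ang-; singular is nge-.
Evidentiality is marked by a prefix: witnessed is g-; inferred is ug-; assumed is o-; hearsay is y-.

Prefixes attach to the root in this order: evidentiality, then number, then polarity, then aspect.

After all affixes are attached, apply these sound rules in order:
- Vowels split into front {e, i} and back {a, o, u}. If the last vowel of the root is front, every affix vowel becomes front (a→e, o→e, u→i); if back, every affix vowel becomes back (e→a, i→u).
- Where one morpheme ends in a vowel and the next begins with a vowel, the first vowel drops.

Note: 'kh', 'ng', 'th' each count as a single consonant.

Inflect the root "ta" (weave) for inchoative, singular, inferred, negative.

notngugta

Attach evidentiality inferred ug- → ugta.
Attach number singular nge- → ngeugta.
Attach polarity negative ot- → otngeugta.
Attach aspect inchoative ne- → neotngeugta.
Apply vowel harmony: neotngeugta → naotngaugta.
Apply vowel deletion: naotngaugta → notngugta.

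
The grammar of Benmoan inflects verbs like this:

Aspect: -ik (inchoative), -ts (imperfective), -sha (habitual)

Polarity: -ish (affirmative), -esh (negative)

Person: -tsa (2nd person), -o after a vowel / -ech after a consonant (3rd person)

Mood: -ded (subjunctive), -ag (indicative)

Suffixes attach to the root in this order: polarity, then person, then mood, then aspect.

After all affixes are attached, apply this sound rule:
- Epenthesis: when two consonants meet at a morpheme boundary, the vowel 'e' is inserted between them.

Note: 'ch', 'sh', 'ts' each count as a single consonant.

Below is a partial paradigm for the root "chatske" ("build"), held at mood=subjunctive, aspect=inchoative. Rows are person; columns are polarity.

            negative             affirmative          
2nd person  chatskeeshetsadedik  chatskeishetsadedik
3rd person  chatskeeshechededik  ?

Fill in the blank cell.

chatskeishechededik

Attach polarity affirmative -ish → chatskeish.
Attach person 3rd person -ech (after consonant 'sh') → chatskeishech.
Attach mood subjunctive -ded → chatskeishechded.
Attach aspect inchoative -ik → chatskeishechdedik.
Apply epenthesis: chatskeishechdedik → chatskeishechededik.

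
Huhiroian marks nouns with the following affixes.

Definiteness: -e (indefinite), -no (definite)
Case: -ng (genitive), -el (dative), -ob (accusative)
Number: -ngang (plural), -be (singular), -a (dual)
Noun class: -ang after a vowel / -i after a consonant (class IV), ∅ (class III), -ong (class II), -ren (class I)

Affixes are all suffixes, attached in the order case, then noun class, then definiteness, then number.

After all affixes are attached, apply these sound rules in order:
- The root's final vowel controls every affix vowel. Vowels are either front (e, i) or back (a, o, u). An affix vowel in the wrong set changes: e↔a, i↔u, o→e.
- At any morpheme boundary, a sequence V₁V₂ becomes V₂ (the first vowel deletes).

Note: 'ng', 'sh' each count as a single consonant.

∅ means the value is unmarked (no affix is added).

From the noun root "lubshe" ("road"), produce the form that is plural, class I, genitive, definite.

lubshengrennengeng

Attach case genitive -ng → lubsheng.
Attach noun class class I -ren → lubshengren.
Attach definiteness definite -no → lubshengrenno.
Attach number plural -ngang → lubshengrennongang.
Apply vowel harmony: lubshengrennongang → lubshengrennengeng.
Vowel deletion: no change.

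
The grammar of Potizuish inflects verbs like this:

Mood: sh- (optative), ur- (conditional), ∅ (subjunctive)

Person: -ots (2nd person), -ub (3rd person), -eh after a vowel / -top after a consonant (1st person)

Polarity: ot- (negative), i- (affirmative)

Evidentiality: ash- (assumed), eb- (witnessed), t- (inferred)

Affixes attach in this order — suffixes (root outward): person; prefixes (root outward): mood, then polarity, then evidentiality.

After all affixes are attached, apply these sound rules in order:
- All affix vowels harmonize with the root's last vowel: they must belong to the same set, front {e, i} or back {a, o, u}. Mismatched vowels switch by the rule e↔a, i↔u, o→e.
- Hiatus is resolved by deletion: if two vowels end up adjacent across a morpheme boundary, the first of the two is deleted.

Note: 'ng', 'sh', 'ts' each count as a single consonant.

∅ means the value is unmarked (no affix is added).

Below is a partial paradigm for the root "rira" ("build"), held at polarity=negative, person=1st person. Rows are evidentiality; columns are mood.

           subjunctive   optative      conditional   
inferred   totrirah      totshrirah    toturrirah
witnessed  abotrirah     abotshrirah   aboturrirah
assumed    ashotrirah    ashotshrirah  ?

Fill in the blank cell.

ashoturrirah

Attach mood conditional ur- → urrira.
Attach polarity negative ot- → oturrira.
Attach person 1st person -eh (after vowel 'a') → oturriraeh.
Attach evidentiality assumed ash- → ashoturriraeh.
Apply vowel harmony: ashoturriraeh → ashoturriraah.
Apply vowel deletion: ashoturriraah → ashoturrirah.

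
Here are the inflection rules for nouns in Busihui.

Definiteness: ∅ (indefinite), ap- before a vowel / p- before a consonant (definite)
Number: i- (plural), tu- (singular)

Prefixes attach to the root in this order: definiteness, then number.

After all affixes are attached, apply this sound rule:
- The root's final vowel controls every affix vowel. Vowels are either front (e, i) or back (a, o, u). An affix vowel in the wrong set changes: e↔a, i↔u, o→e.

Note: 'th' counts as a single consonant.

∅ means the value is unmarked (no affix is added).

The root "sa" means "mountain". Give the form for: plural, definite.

Attach definiteness definite p- (before consonant 's') → psa.
Attach number plural i- → ipsa.
Apply vowel harmony: ipsa → upsa.

upsa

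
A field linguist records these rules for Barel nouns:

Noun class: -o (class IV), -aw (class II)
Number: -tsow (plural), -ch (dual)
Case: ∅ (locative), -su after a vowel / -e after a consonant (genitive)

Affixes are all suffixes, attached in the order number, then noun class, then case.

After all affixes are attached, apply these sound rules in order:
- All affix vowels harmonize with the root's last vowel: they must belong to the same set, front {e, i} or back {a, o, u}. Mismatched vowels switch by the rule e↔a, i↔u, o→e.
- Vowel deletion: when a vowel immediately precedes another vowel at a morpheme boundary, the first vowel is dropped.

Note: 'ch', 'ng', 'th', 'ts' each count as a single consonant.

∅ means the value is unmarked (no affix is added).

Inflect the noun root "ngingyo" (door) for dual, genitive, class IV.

ngingyochosu

Attach number dual -ch → ngingyoch.
Attach noun class class IV -o → ngingyocho.
Attach case genitive -su (after vowel 'o') → ngingyochosu.
Vowel harmony: no change.
Vowel deletion: no change.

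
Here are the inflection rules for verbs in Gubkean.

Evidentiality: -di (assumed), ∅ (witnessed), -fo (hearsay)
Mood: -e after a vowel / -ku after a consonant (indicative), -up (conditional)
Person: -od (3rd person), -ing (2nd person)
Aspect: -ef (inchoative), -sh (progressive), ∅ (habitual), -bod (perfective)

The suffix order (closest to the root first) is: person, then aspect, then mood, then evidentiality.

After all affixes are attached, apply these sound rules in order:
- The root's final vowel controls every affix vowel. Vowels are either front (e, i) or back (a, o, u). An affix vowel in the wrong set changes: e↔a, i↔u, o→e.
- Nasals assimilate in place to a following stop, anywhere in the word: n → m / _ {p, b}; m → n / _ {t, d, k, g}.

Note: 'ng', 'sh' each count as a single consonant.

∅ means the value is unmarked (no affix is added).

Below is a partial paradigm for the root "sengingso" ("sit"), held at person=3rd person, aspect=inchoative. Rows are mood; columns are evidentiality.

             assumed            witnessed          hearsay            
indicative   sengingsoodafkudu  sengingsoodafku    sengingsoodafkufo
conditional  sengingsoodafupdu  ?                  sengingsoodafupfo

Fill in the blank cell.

Attach person 3rd person -od → sengingsood.
Attach aspect inchoative -ef → sengingsoodef.
Attach mood conditional -up → sengingsoodefup.
evidentiality = witnessed: zero marking, form stays sengingsoodefup.
Apply vowel harmony: sengingsoodefup → sengingsoodafup.
Nasal assimilation: no change.

sengingsoodafup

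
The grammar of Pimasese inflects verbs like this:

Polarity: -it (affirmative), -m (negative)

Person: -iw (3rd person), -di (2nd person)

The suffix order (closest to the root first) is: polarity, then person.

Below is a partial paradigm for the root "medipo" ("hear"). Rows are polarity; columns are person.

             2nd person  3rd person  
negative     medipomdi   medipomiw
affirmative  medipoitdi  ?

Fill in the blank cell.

Attach polarity affirmative -it → medipoit.
Attach person 3rd person -iw → medipoitiw.

medipoitiw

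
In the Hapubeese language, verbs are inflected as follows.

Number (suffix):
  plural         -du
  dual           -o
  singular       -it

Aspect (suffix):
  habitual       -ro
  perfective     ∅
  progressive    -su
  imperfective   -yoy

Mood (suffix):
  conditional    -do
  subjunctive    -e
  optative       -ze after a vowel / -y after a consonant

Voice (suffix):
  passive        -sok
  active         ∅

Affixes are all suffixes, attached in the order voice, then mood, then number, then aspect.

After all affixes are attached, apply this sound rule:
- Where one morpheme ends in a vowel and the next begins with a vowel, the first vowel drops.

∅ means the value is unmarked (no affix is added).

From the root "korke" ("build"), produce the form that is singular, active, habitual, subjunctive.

voice = active: zero marking, form stays korke.
Attach mood subjunctive -e → korkee.
Attach number singular -it → korkeeit.
Attach aspect habitual -ro → korkeeitro.
Apply vowel deletion: korkeeitro → korkitro.

korkitro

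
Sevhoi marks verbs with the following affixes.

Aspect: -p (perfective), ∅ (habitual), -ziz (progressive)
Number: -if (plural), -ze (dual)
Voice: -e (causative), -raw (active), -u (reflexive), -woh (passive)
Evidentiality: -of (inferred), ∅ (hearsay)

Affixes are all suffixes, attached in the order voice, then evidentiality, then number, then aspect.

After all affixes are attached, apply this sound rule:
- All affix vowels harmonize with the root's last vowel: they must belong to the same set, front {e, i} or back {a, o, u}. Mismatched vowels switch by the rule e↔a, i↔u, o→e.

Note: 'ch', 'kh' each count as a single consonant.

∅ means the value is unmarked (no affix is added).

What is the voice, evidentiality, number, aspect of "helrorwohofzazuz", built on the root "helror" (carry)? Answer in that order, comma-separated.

Segment: helror-woh-of-ze-ziz.
voice: -woh → passive.
evidentiality: -of → inferred.
number: -ze → dual.
aspect: -ziz → progressive.

passive, inferred, dual, progressive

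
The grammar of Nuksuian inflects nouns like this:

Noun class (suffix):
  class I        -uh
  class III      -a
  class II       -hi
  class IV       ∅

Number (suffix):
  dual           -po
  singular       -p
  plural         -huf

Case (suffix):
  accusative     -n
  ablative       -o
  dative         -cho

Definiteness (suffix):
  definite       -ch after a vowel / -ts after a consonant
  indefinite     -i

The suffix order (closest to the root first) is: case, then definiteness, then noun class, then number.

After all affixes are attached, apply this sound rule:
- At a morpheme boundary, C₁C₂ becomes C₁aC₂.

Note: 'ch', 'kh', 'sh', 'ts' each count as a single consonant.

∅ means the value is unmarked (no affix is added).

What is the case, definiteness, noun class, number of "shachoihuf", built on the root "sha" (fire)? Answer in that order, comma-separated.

Segment: sha-cho-i-huf.
case: -cho → dative.
definiteness: -i → indefinite.
noun class: ∅ → class IV.
number: -huf → plural.

dative, indefinite, class IV, plural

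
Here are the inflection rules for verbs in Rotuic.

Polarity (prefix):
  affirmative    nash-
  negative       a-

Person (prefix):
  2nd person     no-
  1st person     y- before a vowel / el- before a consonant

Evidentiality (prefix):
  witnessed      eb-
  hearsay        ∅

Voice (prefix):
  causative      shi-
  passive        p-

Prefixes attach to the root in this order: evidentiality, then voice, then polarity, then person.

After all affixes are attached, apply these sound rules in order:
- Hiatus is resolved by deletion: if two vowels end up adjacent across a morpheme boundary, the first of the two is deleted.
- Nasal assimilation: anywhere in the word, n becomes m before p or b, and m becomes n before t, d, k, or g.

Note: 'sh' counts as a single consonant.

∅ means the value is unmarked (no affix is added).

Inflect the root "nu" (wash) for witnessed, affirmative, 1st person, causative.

elnashshebnu

Attach evidentiality witnessed eb- → ebnu.
Attach voice causative shi- → shiebnu.
Attach polarity affirmative nash- → nashshiebnu.
Attach person 1st person el- (before consonant 'n') → elnashshiebnu.
Apply vowel deletion: elnashshiebnu → elnashshebnu.
Nasal assimilation: no change.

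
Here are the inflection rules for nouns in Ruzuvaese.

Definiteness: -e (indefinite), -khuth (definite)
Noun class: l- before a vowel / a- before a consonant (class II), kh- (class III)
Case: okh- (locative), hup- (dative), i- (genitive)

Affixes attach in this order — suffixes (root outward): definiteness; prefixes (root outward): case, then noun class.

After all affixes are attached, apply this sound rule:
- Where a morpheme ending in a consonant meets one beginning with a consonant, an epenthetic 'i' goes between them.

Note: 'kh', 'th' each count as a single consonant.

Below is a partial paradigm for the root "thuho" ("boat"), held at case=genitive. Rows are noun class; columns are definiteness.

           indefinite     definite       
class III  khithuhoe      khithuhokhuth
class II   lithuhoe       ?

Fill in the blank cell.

lithuhokhuth

Attach case genitive i- → ithuho.
Attach noun class class II l- (before vowel 'i') → lithuho.
Attach definiteness definite -khuth → lithuhokhuth.
Epenthesis: no change.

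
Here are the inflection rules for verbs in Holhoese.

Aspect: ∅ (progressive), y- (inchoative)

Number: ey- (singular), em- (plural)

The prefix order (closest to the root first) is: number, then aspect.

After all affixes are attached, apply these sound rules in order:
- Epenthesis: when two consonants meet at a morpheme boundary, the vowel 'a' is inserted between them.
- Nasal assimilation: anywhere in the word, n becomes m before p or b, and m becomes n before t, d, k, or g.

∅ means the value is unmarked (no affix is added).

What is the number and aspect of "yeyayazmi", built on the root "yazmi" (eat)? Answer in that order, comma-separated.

singular, inchoative

Segment: y-ey-yazmi.
number: ey- → singular.
aspect: y- → inchoative.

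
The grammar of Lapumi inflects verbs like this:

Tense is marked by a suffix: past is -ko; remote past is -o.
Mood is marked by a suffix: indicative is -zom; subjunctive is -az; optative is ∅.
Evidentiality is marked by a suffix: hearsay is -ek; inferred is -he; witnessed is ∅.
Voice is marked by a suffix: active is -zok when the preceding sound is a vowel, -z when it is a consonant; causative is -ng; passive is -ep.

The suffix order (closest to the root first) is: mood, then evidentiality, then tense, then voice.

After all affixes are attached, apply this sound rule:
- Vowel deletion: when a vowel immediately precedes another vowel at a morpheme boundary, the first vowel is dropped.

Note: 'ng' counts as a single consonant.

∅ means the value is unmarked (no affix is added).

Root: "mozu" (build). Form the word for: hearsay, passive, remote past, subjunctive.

mozazekep

Attach mood subjunctive -az → mozuaz.
Attach evidentiality hearsay -ek → mozuazek.
Attach tense remote past -o → mozuazeko.
Attach voice passive -ep → mozuazekoep.
Apply vowel deletion: mozuazekoep → mozazekep.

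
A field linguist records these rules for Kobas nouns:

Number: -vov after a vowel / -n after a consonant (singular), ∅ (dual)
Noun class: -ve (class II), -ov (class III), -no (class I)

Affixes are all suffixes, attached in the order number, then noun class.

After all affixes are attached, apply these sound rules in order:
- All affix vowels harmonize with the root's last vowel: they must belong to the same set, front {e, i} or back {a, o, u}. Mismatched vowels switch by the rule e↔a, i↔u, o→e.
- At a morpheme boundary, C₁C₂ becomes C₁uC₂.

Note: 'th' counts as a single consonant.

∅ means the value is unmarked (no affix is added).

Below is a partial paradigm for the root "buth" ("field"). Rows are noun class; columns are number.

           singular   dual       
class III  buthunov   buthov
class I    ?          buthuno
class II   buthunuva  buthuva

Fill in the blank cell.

Attach number singular -n (after consonant 'th') → buthn.
Attach noun class class I -no → buthnno.
Vowel harmony: no change.
Apply epenthesis: buthnno → buthununo.

buthununo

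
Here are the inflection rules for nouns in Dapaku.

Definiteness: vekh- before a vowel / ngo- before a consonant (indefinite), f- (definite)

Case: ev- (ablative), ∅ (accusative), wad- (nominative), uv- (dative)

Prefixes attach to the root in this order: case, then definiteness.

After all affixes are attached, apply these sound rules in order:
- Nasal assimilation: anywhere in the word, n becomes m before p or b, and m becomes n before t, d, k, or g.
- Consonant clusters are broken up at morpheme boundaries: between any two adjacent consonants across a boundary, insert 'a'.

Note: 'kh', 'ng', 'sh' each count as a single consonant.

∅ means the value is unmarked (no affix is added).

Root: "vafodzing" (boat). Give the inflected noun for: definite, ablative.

Attach case ablative ev- → evvafodzing.
Attach definiteness definite f- → fevvafodzing.
Nasal assimilation: no change.
Apply epenthesis: fevvafodzing → fevavafodzing.

fevavafodzing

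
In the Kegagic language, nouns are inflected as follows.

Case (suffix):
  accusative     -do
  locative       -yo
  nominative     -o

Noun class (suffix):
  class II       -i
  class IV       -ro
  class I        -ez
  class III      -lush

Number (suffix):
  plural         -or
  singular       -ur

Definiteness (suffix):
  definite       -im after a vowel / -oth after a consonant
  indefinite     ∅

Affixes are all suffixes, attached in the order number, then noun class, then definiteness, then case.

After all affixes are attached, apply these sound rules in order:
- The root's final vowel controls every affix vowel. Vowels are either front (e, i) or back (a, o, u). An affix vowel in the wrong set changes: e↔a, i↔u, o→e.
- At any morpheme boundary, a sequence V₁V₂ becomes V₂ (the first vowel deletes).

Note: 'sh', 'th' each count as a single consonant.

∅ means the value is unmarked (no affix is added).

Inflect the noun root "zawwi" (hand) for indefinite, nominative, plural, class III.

Attach number plural -or → zawwior.
Attach noun class class III -lush → zawwiorlush.
definiteness = indefinite: zero marking, form stays zawwiorlush.
Attach case nominative -o → zawwiorlusho.
Apply vowel harmony: zawwiorlusho → zawwierlishe.
Apply vowel deletion: zawwierlishe → zawwerlishe.

zawwerlishe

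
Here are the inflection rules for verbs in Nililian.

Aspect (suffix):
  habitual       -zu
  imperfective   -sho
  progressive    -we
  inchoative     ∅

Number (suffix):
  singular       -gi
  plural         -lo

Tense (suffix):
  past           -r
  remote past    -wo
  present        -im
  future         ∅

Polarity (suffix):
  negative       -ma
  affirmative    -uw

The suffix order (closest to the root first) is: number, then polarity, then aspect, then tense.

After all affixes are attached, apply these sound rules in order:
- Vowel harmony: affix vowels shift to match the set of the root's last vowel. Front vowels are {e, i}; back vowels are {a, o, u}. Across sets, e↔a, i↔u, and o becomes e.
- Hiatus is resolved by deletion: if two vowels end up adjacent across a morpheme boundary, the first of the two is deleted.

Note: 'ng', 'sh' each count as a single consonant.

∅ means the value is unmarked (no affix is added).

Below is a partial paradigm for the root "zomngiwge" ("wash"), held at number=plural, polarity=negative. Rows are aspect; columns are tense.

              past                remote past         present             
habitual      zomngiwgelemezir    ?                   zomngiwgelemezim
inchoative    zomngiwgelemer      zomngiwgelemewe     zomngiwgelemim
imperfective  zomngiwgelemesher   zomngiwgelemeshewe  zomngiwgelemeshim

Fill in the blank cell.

Attach number plural -lo → zomngiwgelo.
Attach polarity negative -ma → zomngiwgeloma.
Attach aspect habitual -zu → zomngiwgelomazu.
Attach tense remote past -wo → zomngiwgelomazuwo.
Apply vowel harmony: zomngiwgelomazuwo → zomngiwgelemeziwe.
Vowel deletion: no change.

zomngiwgelemeziwe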